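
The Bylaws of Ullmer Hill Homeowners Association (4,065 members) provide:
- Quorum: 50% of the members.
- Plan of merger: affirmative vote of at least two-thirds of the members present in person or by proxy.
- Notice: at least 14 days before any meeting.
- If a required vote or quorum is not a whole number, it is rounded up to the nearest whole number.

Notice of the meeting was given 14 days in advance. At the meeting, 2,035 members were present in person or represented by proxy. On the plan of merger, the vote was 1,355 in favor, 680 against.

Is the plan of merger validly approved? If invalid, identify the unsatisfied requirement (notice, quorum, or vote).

Invalid — vote requirement not satisfied.

Notice: 14 days given; 14 required. Satisfied.
Quorum: 50% of 4,065 = 2,032.50, rounded up to 2,033; 2,035 present. Satisfied.
Vote: requires two-thirds of those present (2,035); 2/3 of 2035 = 1356.67, rounded up to 1357, so 1,357 needed; 1,355 in favor. Not satisfied.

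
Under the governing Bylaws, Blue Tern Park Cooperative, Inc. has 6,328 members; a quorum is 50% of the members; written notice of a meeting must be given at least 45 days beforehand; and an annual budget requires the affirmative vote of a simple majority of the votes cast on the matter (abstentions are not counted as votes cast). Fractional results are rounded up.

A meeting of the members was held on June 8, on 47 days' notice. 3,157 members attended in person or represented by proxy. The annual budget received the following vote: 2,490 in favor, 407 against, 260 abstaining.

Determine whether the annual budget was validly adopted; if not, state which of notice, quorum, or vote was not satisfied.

Invalid — quorum requirement not satisfied.

Notice: 47 days given; 45 required. Satisfied.
Quorum: 50% of 6,328 = 3,164; 3,157 present. Not satisfied.
Vote: requires a majority of the votes cast (3,157 − 260 abstaining = 2,897); a majority of 2897 is 1449, so 1,449 needed; 2,490 in favor. Satisfied.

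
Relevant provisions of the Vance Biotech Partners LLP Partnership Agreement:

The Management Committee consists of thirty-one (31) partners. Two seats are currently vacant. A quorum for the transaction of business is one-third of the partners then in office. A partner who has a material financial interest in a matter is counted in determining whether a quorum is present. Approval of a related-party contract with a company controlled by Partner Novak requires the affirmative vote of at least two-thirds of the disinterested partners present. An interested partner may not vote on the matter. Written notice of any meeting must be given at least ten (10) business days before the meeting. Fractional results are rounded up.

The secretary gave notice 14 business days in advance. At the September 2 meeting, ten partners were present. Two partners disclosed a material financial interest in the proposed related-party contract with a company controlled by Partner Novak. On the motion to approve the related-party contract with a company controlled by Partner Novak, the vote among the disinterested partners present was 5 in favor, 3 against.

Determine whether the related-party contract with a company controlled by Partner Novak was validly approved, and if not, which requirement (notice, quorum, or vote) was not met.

Invalid — vote requirement not satisfied.

Notice: 14 business days given; 10 required (14 ≥ 10). Satisfied.
Quorum: 10 present (interested partners count toward quorum); quorum is 10. Satisfied.
Vote: the related-party contract with a company controlled by Partner Novak requires two-thirds of the disinterested partners present (10 − 2 = 8). 2/3 of 8 = 5.33, rounded up to 6, so 6 affirmative votes are needed; 5 voted in favor. Not satisfied.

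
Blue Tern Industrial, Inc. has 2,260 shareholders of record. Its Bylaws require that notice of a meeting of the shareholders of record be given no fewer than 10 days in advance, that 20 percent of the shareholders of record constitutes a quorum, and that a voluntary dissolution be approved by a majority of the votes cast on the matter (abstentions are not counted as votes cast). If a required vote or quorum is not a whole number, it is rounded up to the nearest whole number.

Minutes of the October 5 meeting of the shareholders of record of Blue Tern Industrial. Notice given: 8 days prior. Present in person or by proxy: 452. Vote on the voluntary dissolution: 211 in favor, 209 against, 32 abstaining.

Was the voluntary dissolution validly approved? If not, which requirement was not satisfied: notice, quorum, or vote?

Notice: 8 days given; 10 required. Not satisfied.
Quorum: 20% of 2,260 = 452; 452 present. Satisfied.
Vote: requires a majority of the votes cast (452 − 32 abstaining = 420); a majority of 420 is 211, so 211 needed; 211 in favor. Satisfied.

Invalid — notice requirement not satisfied.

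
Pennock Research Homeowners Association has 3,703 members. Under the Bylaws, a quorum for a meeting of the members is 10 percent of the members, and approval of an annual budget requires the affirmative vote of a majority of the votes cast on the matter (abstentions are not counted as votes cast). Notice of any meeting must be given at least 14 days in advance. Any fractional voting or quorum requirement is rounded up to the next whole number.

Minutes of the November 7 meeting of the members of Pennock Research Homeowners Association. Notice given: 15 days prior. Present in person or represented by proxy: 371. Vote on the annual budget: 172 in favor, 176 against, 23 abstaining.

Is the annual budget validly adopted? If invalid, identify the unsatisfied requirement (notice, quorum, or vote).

Invalid — vote requirement not satisfied.

Notice: 15 days given; 14 required. Satisfied.
Quorum: 10% of 3,703 = 370.30, rounded up to 371; 371 present. Satisfied.
Vote: requires a majority of the votes cast (371 − 23 abstaining = 348); a majority of 348 is 175, so 175 needed; 172 in favor. Not satisfied.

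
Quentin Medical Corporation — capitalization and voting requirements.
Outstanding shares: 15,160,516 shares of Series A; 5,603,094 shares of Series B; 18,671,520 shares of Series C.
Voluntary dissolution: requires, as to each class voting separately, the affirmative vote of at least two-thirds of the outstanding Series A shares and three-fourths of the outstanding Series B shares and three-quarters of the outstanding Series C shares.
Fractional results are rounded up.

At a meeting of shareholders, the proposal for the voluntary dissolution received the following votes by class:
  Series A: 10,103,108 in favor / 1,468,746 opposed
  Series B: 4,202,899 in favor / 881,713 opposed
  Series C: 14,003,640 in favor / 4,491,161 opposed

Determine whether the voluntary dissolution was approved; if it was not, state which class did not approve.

Not approved — the Series A shares did not give the required vote.

Series A: 2/3 of 15160516 = 10107010.67, rounded up to 10107011; 10,107,011 required, 10,103,108 in favor — not approved.
Series B: 3/4 of 5603094 = 4202320.50, rounded up to 4202321; 4,202,321 required, 4,202,899 in favor — approved.
Series C: 3/4 of 18671520 = 14003640; 14,003,640 required, 14,003,640 in favor — approved.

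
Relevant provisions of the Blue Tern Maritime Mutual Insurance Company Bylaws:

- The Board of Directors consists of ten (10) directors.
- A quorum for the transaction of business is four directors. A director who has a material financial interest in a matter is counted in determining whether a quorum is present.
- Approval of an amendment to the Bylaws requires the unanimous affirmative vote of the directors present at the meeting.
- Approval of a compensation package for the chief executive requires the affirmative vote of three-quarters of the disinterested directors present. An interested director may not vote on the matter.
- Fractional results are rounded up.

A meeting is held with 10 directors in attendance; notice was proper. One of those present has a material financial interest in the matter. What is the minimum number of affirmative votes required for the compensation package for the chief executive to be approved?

7

The compensation package for the chief executive requires three-fourths of the disinterested directors present (10 − 1 = 9).
3/4 of 9 = 6.75, rounded up to 7.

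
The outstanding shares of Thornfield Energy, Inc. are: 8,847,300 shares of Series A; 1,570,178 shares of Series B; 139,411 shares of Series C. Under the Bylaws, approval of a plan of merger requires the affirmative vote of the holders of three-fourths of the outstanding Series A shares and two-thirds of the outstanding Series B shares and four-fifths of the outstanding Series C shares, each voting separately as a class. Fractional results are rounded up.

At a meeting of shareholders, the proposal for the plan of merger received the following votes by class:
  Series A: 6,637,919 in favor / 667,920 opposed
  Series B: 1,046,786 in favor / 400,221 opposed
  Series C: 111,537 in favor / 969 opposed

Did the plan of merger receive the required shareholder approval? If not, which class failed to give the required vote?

Approved — every class gave the required vote.

Series A: 3/4 of 8847300 = 6635475; 6,635,475 required, 6,637,919 in favor — approved.
Series B: 2/3 of 1570178 = 1046785.33, rounded up to 1046786; 1,046,786 required, 1,046,786 in favor — approved.
Series C: 4/5 of 139411 = 111528.80, rounded up to 111529; 111,529 required, 111,537 in favor — approved.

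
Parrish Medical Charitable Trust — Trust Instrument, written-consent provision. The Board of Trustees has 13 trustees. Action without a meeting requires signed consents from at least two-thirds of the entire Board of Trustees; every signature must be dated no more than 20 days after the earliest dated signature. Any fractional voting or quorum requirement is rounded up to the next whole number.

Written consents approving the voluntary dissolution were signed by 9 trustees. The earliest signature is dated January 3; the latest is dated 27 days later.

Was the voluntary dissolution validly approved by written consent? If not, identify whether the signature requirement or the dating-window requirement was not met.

Signatures required: at least two-thirds of 13 — 2/3 of 13 = 8.67, rounded up to 9, so 9 needed; 9 signed. Sufficient.
Dating window: the latest signature is 27 days after the earliest; the limit is 20 days. Outside the window.

Not effective — dating-window requirement not satisfied.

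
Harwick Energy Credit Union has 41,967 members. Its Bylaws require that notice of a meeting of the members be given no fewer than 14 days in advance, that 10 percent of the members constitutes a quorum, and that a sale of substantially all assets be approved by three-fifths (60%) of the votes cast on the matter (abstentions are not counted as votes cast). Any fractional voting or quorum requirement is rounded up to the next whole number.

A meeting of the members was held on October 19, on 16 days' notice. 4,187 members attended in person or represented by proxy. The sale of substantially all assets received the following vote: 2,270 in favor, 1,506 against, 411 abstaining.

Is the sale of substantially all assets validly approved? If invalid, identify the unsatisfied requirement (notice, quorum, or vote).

Invalid — quorum requirement not satisfied.

Notice: 16 days given; 14 required. Satisfied.
Quorum: 10% of 41,967 = 4,196.70, rounded up to 4,197; 4,187 present. Not satisfied.
Vote: requires three-fifths of the votes cast (4,187 − 411 abstaining = 3,776); 3/5 of 3776 = 2265.60, rounded up to 2266, so 2,266 needed; 2,270 in favor. Satisfied.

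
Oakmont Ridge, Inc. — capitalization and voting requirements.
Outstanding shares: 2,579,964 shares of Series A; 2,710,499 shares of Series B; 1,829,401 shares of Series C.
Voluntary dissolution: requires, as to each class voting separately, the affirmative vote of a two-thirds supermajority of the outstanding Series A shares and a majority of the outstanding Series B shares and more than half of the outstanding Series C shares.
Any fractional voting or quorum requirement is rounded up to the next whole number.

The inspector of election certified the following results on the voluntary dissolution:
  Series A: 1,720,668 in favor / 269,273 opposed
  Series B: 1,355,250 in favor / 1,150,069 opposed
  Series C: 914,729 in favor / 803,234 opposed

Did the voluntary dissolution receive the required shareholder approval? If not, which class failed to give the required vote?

Series A: 2/3 of 2579964 = 1719976; 1,719,976 required, 1,720,668 in favor — approved.
Series B: a majority of 2710499 is 1355250; 1,355,250 required, 1,355,250 in favor — approved.
Series C: a majority of 1829401 is 914701; 914,701 required, 914,729 in favor — approved.

Approved — every class gave the required vote.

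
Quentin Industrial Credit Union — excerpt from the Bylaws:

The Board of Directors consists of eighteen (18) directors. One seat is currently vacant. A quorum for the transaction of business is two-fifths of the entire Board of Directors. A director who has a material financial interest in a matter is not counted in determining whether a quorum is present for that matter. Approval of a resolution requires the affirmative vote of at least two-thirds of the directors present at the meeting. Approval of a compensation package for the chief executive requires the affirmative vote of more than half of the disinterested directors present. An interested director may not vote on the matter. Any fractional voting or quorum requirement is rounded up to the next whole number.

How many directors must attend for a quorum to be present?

8

2/5 of 18 = 7.20, rounded up to 8.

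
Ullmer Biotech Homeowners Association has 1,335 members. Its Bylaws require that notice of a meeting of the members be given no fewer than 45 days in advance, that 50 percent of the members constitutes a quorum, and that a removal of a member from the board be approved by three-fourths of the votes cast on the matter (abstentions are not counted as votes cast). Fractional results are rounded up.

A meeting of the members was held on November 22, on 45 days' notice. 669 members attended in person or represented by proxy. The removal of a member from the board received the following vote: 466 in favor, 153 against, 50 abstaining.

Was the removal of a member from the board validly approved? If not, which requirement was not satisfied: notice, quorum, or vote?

Notice: 45 days given; 45 required. Satisfied.
Quorum: 50% of 1,335 = 667.50, rounded up to 668; 669 present. Satisfied.
Vote: requires three-fourths of the votes cast (669 − 50 abstaining = 619); 3/4 of 619 = 464.25, rounded up to 465, so 465 needed; 466 in favor. Satisfied.

Valid — all requirements satisfied.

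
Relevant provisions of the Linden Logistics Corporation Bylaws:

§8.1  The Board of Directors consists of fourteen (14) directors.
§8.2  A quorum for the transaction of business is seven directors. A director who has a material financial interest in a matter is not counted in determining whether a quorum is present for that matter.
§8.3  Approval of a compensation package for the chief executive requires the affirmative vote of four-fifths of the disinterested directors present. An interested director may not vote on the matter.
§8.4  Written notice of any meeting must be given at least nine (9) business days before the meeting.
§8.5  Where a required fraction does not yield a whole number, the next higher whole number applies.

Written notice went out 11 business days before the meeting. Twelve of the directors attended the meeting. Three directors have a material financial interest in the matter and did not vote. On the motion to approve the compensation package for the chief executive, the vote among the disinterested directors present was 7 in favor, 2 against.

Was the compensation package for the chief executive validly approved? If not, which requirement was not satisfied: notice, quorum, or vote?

Invalid — vote requirement not satisfied.

Notice: 11 business days given; 9 required (11 ≥ 9). Satisfied.
Quorum: 12 present, but the 3 interested directors do not count, leaving 9. Quorum is 7. Satisfied.
Vote: the compensation package for the chief executive requires four-fifths of the disinterested directors present (12 − 3 = 9). 4/5 of 9 = 7.20, rounded up to 8, so 8 affirmative votes are needed; 7 voted in favor. Not satisfied.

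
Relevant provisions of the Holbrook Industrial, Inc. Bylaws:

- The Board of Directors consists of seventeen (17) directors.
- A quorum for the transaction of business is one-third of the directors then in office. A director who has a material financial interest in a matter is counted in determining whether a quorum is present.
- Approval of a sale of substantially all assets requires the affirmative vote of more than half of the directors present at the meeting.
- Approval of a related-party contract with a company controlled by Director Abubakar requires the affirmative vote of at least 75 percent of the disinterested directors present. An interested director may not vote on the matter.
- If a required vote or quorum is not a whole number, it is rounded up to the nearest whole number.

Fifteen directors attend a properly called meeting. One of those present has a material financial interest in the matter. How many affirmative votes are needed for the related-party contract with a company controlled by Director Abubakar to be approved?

11

The related-party contract with a company controlled by Director Abubakar requires three-fourths of the disinterested directors present (15 − 1 = 14).
3/4 of 14 = 10.50, rounded up to 11.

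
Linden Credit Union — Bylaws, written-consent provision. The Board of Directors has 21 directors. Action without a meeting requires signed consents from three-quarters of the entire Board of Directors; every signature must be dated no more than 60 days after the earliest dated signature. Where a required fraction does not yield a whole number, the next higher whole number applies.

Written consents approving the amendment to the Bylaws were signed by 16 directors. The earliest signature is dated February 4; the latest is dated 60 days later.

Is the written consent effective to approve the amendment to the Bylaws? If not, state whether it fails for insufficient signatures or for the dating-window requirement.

Effective — both the signature and dating-window requirements are satisfied.

Signatures required: three-quarters of 21 — 3/4 of 21 = 15.75, rounded up to 16, so 16 needed; 16 signed. Sufficient.
Dating window: the latest signature is 60 days after the earliest; the limit is 60 days. Within the window.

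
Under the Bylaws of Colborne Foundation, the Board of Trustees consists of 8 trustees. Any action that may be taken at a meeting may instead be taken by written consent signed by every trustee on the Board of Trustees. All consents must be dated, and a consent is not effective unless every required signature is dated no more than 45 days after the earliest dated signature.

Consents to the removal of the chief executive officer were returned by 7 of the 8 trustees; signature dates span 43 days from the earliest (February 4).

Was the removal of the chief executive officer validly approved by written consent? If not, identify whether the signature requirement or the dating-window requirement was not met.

Not effective — insufficient signatures.

Signatures required: all of 8 — unanimous means all 8, so 8 needed; 7 signed. Insufficient.
Dating window: the latest signature is 43 days after the earliest; the limit is 45 days. Within the window.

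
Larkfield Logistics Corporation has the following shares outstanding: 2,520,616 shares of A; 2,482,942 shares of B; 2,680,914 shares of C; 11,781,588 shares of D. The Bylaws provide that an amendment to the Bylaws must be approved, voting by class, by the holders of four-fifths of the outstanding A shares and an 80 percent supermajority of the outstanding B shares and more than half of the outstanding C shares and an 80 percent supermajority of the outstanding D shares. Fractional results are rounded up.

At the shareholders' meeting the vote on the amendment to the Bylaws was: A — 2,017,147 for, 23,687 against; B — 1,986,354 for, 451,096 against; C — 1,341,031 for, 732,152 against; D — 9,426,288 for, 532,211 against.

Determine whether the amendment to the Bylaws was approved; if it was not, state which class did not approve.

Approved — every class gave the required vote.

A: 4/5 of 2520616 = 2016492.80, rounded up to 2016493; 2,016,493 required, 2,017,147 in favor — approved.
B: 4/5 of 2482942 = 1986353.60, rounded up to 1986354; 1,986,354 required, 1,986,354 in favor — approved.
C: a majority of 2680914 is 1340458; 1,340,458 required, 1,341,031 in favor — approved.
D: 4/5 of 11781588 = 9425270.40, rounded up to 9425271; 9,425,271 required, 9,426,288 in favor — approved.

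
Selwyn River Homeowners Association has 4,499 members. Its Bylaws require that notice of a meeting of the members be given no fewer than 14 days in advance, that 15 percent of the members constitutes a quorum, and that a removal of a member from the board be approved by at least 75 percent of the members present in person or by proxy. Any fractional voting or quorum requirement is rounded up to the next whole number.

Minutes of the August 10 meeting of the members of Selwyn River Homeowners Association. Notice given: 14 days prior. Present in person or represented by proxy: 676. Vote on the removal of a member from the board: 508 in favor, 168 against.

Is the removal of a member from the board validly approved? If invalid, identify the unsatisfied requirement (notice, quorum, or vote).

Valid — all requirements satisfied.

Notice: 14 days given; 14 required. Satisfied.
Quorum: 15% of 4,499 = 674.85, rounded up to 675; 676 present. Satisfied.
Vote: requires three-fourths of those present (676); 3/4 of 676 = 507, so 507 needed; 508 in favor. Satisfied.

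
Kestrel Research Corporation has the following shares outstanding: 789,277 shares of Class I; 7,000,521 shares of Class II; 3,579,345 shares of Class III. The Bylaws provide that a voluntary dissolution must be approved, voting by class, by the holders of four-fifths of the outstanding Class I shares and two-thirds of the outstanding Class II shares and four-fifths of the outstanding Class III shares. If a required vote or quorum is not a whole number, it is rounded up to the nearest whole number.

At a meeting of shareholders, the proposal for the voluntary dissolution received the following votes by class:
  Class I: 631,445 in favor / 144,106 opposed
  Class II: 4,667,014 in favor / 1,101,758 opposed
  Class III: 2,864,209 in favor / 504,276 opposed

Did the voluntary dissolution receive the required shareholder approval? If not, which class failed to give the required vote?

Class I: 4/5 of 789277 = 631421.60, rounded up to 631422; 631,422 required, 631,445 in favor — approved.
Class II: 2/3 of 7000521 = 4667014; 4,667,014 required, 4,667,014 in favor — approved.
Class III: 4/5 of 3579345 = 2863476; 2,863,476 required, 2,864,209 in favor — approved.

Approved — every class gave the required vote.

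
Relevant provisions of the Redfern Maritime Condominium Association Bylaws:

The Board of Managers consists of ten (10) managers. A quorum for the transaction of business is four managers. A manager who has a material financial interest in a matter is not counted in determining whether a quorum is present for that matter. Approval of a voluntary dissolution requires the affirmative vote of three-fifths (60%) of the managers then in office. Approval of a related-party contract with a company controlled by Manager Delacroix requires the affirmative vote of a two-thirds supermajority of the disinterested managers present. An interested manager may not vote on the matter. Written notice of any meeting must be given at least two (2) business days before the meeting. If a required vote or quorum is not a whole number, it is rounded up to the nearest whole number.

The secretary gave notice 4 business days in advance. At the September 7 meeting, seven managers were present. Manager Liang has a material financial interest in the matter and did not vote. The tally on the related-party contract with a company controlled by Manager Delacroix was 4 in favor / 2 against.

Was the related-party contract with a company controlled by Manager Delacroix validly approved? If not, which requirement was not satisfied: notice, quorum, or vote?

Notice: 4 business days given; 2 required (4 ≥ 2). Satisfied.
Quorum: 7 present, but the 1 interested manager does not count, leaving 6. Quorum is 4. Satisfied.
Vote: the related-party contract with a company controlled by Manager Delacroix requires two-thirds of the disinterested managers present (7 − 1 = 6). 2/3 of 6 = 4, so 4 affirmative votes are needed; 4 voted in favor. Satisfied.

Valid — all requirements satisfied.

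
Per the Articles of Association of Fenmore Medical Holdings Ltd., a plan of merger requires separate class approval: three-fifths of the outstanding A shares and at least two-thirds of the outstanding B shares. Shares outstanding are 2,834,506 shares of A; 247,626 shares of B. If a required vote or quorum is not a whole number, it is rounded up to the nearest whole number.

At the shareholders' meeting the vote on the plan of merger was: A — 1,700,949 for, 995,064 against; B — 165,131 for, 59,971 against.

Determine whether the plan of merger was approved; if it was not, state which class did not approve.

Approved — every class gave the required vote.

A: 3/5 of 2834506 = 1700703.60, rounded up to 1700704; 1,700,704 required, 1,700,949 in favor — approved.
B: 2/3 of 247626 = 165084; 165,084 required, 165,131 in favor — approved.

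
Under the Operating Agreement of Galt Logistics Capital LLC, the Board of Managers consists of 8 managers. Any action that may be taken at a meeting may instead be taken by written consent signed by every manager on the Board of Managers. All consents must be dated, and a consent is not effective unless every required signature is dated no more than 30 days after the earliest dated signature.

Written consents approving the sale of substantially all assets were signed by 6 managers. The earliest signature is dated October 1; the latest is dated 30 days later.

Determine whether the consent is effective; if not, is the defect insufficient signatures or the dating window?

Signatures required: every one of 8 — unanimous means all 8, so 8 needed; 6 signed. Insufficient.
Dating window: the latest signature is 30 days after the earliest; the limit is 30 days. Within the window.

Not effective — insufficient signatures.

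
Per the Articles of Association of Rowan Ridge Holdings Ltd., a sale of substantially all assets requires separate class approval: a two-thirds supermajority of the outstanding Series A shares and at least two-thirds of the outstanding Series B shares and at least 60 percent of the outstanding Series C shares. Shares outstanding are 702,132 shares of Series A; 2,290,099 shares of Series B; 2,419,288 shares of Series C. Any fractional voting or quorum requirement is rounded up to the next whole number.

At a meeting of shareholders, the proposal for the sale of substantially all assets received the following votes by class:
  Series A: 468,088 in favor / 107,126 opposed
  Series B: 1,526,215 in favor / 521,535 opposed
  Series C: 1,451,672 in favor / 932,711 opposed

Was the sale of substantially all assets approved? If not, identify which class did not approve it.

Series A: 2/3 of 702132 = 468088; 468,088 required, 468,088 in favor — approved.
Series B: 2/3 of 2290099 = 1526732.67, rounded up to 1526733; 1,526,733 required, 1,526,215 in favor — not approved.
Series C: 3/5 of 2419288 = 1451572.80, rounded up to 1451573; 1,451,573 required, 1,451,672 in favor — approved.

Not approved — the Series B shares did not give the required vote.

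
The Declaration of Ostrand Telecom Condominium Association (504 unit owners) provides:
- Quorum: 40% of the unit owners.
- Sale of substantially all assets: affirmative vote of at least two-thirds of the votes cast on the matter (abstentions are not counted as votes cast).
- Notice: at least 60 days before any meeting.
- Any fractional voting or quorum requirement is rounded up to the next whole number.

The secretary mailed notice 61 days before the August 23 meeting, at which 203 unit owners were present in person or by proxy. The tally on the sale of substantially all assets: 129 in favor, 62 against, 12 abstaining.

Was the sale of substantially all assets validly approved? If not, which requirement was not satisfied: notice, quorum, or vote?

Notice: 61 days given; 60 required. Satisfied.
Quorum: 40% of 504 = 201.60, rounded up to 202; 203 present. Satisfied.
Vote: requires two-thirds of the votes cast (203 − 12 abstaining = 191); 2/3 of 191 = 127.33, rounded up to 128, so 128 needed; 129 in favor. Satisfied.

Valid — all requirements satisfied.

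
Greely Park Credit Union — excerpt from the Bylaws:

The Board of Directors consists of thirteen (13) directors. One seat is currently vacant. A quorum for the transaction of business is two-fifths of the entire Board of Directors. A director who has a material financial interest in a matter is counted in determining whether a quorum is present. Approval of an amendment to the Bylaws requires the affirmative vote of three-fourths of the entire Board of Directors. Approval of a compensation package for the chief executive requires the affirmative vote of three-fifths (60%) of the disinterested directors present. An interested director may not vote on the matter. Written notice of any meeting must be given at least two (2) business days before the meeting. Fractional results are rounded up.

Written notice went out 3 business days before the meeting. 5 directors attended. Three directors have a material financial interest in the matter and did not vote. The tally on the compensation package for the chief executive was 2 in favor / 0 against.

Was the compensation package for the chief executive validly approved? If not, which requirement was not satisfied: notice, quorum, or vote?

Notice: 3 business days given; 2 required (3 ≥ 2). Satisfied.
Quorum: 5 present (interested directors count toward quorum); quorum is 6. Not satisfied.
Vote: the compensation package for the chief executive requires three-fifths of the disinterested directors present (5 − 3 = 2). 3/5 of 2 = 1.20, rounded up to 2, so 2 affirmative votes are needed; 2 voted in favor. Satisfied. (Moot — without a quorum no business can be validly transacted.)

Invalid — quorum requirement not satisfied.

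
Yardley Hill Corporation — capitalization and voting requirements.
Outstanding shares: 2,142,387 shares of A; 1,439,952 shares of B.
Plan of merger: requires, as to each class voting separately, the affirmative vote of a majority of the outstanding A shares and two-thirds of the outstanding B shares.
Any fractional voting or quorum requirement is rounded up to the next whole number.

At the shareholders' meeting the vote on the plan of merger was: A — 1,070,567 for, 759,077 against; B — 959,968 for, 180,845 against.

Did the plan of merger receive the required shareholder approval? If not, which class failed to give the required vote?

Not approved — the A shares did not give the required vote.

A: a majority of 2142387 is 1071194; 1,071,194 required, 1,070,567 in favor — not approved.
B: 2/3 of 1439952 = 959968; 959,968 required, 959,968 in favor — approved.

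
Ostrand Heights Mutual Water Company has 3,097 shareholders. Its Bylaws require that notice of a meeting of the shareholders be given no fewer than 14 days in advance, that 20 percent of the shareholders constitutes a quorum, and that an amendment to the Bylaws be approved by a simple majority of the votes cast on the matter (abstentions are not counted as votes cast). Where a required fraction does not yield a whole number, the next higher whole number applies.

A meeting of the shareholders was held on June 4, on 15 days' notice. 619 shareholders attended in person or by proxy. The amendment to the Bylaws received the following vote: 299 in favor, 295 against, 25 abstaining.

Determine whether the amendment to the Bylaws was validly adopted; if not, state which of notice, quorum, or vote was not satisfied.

Notice: 15 days given; 14 required. Satisfied.
Quorum: 20% of 3,097 = 619.40, rounded up to 620; 619 present. Not satisfied.
Vote: requires a majority of the votes cast (619 − 25 abstaining = 594); a majority of 594 is 298, so 298 needed; 299 in favor. Satisfied.

Invalid — quorum requirement not satisfied.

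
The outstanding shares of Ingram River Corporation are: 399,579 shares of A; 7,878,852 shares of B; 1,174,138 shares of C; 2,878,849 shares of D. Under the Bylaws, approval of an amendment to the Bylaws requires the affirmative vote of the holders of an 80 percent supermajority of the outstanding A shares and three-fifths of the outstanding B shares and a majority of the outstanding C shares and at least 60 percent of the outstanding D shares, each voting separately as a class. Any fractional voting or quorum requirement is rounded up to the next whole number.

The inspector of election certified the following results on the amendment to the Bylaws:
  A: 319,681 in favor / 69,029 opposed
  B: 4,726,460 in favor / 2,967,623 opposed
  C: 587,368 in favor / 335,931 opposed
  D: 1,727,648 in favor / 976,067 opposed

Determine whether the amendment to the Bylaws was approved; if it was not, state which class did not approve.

Not approved — the B shares did not give the required vote.

A: 4/5 of 399579 = 319663.20, rounded up to 319664; 319,664 required, 319,681 in favor — approved.
B: 3/5 of 7878852 = 4727311.20, rounded up to 4727312; 4,727,312 required, 4,726,460 in favor — not approved.
C: a majority of 1174138 is 587070; 587,070 required, 587,368 in favor — approved.
D: 3/5 of 2878849 = 1727309.40, rounded up to 1727310; 1,727,310 required, 1,727,648 in favor — approved.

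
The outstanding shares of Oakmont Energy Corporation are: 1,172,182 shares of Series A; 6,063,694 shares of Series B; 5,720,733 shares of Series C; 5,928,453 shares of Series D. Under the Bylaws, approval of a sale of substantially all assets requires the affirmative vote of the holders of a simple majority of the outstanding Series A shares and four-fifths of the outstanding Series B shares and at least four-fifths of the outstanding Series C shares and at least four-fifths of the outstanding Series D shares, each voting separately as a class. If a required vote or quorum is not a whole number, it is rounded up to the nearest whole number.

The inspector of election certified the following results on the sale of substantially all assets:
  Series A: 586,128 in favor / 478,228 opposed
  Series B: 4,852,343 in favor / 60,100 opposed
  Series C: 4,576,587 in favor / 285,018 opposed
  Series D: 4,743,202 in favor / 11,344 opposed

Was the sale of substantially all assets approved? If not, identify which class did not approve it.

Approved — every class gave the required vote.

Series A: a majority of 1172182 is 586092; 586,092 required, 586,128 in favor — approved.
Series B: 4/5 of 6063694 = 4850955.20, rounded up to 4850956; 4,850,956 required, 4,852,343 in favor — approved.
Series C: 4/5 of 5720733 = 4576586.40, rounded up to 4576587; 4,576,587 required, 4,576,587 in favor — approved.
Series D: 4/5 of 5928453 = 4742762.40, rounded up to 4742763; 4,742,763 required, 4,743,202 in favor — approved.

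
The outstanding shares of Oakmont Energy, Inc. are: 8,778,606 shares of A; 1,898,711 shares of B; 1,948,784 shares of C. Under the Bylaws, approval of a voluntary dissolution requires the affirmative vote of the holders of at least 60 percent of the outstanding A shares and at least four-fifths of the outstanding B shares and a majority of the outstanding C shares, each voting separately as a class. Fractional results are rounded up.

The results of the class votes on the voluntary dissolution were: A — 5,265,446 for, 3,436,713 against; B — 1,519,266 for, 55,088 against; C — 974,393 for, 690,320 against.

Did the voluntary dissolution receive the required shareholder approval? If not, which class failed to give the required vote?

Not approved — the A shares did not give the required vote.

A: 3/5 of 8778606 = 5267163.60, rounded up to 5267164; 5,267,164 required, 5,265,446 in favor — not approved.
B: 4/5 of 1898711 = 1518968.80, rounded up to 1518969; 1,518,969 required, 1,519,266 in favor — approved.
C: a majority of 1948784 is 974393; 974,393 required, 974,393 in favor — approved.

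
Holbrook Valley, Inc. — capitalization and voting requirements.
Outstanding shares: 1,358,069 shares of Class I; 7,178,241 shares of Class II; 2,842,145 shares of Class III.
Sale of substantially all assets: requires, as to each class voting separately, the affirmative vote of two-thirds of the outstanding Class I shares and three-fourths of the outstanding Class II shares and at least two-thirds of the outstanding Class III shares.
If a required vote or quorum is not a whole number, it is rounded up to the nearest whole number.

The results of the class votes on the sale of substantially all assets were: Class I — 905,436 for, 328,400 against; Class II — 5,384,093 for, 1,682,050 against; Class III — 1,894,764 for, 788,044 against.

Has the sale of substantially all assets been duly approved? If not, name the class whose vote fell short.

Class I: 2/3 of 1358069 = 905379.33, rounded up to 905380; 905,380 required, 905,436 in favor — approved.
Class II: 3/4 of 7178241 = 5383680.75, rounded up to 5383681; 5,383,681 required, 5,384,093 in favor — approved.
Class III: 2/3 of 2842145 = 1894763.33, rounded up to 1894764; 1,894,764 required, 1,894,764 in favor — approved.

Approved — every class gave the required vote.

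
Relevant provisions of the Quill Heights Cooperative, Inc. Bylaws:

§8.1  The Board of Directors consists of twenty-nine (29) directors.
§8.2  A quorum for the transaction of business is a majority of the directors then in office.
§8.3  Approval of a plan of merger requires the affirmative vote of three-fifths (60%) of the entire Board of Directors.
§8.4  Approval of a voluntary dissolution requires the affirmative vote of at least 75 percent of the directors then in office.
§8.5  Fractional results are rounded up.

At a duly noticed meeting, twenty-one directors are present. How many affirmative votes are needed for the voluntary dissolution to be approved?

22

The voluntary dissolution requires three-fourths of the directors then in office (29).
3/4 of 29 = 21.75, rounded up to 22.
(Only 21 can vote, so the voluntary dissolution cannot pass at this meeting, but the required vote is still 22.)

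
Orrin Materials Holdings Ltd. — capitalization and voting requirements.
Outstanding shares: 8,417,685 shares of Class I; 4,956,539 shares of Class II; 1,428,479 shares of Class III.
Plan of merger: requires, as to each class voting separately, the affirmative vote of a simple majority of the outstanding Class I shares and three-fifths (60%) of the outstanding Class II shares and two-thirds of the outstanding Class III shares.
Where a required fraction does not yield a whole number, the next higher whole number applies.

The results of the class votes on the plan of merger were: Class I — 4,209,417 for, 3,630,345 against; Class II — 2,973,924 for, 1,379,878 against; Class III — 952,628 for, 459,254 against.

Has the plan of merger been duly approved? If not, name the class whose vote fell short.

Class I: a majority of 8417685 is 4208843; 4,208,843 required, 4,209,417 in favor — approved.
Class II: 3/5 of 4956539 = 2973923.40, rounded up to 2973924; 2,973,924 required, 2,973,924 in favor — approved.
Class III: 2/3 of 1428479 = 952319.33, rounded up to 952320; 952,320 required, 952,628 in favor — approved.

Approved — every class gave the required vote.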